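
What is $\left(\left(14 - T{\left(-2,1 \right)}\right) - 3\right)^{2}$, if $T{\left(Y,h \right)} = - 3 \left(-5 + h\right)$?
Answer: $1$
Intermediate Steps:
$T{\left(Y,h \right)} = 15 - 3 h$
$\left(\left(14 - T{\left(-2,1 \right)}\right) - 3\right)^{2} = \left(\left(14 - \left(15 - 3\right)\right) - 3\right)^{2} = \left(\left(14 - 12\right) - 3\right)^{2} = \left(2 - 3\right)^{2} = \left(-1\right)^{2} = 1$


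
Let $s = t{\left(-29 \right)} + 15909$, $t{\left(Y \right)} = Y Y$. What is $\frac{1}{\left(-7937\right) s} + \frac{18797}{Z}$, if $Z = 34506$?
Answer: $\frac{624740607811}{1146847885875} \approx 0.54475$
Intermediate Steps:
$t{\left(Y \right)} = Y^{2}$
$s = 16750$ ($s = \left(-29\right)^{2} + 15909 = 841 + 15909 = 16750$)
$\frac{1}{\left(-7937\right) s} + \frac{18797}{Z} = \frac{1}{\left(-7937\right) 16750} + \frac{18797}{34506} = \left(- \frac{1}{7937}\right) \frac{1}{16750} + 18797 \cdot \frac{1}{34506} = - \frac{1}{132944750} + \frac{18797}{34506} = \frac{624740607811}{1146847885875}$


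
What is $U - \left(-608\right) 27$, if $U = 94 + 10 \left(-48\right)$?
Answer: $16030$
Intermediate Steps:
$U = -386$ ($U = 94 - 480 = -386$)
$U - \left(-608\right) 27 = -386 - \left(-608\right) 27 = -386 - -16416 = -386 + 16416 = 16030$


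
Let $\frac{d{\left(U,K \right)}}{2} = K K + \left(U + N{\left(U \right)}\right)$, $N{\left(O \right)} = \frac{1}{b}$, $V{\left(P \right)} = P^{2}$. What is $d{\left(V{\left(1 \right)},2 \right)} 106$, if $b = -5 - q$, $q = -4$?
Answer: $848$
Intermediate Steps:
$b = -1$ ($b = -5 - -4 = -5 + 4 = -1$)
$N{\left(O \right)} = -1$ ($N{\left(O \right)} = \frac{1}{-1} = -1$)
$d{\left(U,K \right)} = -2 + 2 U + 2 K^{2}$ ($d{\left(U,K \right)} = 2 \left(K K + \left(U - 1\right)\right) = 2 \left(K^{2} + \left(-1 + U\right)\right) = 2 \left(-1 + U + K^{2}\right) = -2 + 2 U + 2 K^{2}$)
$d{\left(V{\left(1 \right)},2 \right)} 106 = \left(-2 + 2 \cdot 1^{2} + 2 \cdot 2^{2}\right) 106 = \left(-2 + 2 \cdot 1 + 2 \cdot 4\right) 106 = \left(-2 + 2 + 8\right) 106 = 8 \cdot 106 = 848$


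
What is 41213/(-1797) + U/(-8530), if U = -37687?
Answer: -283823351/15328410 ≈ -18.516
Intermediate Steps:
41213/(-1797) + U/(-8530) = 41213/(-1797) - 37687/(-8530) = 41213*(-1/1797) - 37687*(-1/8530) = -41213/1797 + 37687/8530 = -283823351/15328410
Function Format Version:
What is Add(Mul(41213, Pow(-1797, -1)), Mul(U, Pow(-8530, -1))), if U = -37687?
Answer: Rational(-283823351, 15328410) ≈ -18.516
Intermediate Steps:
Add(Mul(41213, Pow(-1797, -1)), Mul(U, Pow(-8530, -1))) = Add(Mul(41213, Pow(-1797, -1)), Mul(-37687, Pow(-8530, -1))) = Add(Mul(41213, Rational(-1, 1797)), Mul(-37687, Rational(-1, 8530))) = Add(Rational(-41213, 1797), Rational(37687, 8530)) = Rational(-283823351, 15328410)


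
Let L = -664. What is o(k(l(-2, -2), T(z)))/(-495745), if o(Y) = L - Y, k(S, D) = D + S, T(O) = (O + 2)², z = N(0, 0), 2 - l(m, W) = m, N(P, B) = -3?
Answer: 669/495745 ≈ 0.0013495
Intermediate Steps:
l(m, W) = 2 - m
z = -3
T(O) = (2 + O)²
o(Y) = -664 - Y
o(k(l(-2, -2), T(z)))/(-495745) = (-664 - ((2 - 3)² + (2 - 1*(-2))))/(-495745) = (-664 - ((-1)² + (2 + 2)))*(-1/495745) = (-664 - (1 + 4))*(-1/495745) = (-664 - 1*5)*(-1/495745) = (-664 - 5)*(-1/495745) = -669*(-1/495745) = 669/495745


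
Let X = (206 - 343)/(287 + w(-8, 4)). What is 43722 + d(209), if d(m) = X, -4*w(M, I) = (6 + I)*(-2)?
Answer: 12766687/292 ≈ 43722.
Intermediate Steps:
w(M, I) = 3 + I/2 (w(M, I) = -(6 + I)*(-2)/4 = -(-12 - 2*I)/4 = 3 + I/2)
X = -137/292 (X = (206 - 343)/(287 + (3 + (½)*4)) = -137/(287 + (3 + 2)) = -137/(287 + 5) = -137/292 ≈ -0.46918)
d(m) = -137/292
43722 + d(209) = 43722 - 137/292 = 12766687/292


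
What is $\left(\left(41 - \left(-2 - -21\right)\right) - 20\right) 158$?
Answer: $316$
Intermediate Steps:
$\left(\left(41 - \left(-2 - -21\right)\right) - 20\right) 158 = \left(\left(41 - \left(-2 + 21\right)\right) - 20\right) 158 = \left(\left(41 - 19\right) - 20\right) 158 = \left(22 - 20\right) 158 = 2 \cdot 158 = 316$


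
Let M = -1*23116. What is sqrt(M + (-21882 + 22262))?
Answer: 28*I*sqrt(29) ≈ 150.78*I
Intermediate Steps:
M = -23116
sqrt(M + (-21882 + 22262)) = sqrt(-23116 + (-21882 + 22262)) = sqrt(-23116 + 380) = sqrt(-22736) = 28*I*sqrt(29)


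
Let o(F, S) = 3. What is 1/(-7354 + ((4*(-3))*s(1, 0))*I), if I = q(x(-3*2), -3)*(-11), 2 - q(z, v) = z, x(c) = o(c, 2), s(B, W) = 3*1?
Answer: -1/7750 ≈ -0.00012903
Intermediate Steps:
s(B, W) = 3
x(c) = 3
q(z, v) = 2 - z
I = 11 (I = (2 - 1*3)*(-11) = (2 - 3)*(-11) = -1*(-11) = 11)
1/(-7354 + ((4*(-3))*s(1, 0))*I) = 1/(-7354 + ((4*(-3))*3)*11) = 1/(-7354 - 12*3*11) = 1/(-7354 - 36*11) = 1/(-7354 - 396) = 1/(-7750) = -1/7750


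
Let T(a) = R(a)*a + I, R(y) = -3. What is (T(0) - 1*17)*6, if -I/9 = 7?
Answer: -480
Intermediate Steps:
I = -63 (I = -9*7 = -63)
T(a) = -63 - 3*a (T(a) = -3*a - 63 = -63 - 3*a)
(T(0) - 1*17)*6 = ((-63 - 3*0) - 1*17)*6 = ((-63 + 0) - 17)*6 = (-63 - 17)*6 = -80*6 = -480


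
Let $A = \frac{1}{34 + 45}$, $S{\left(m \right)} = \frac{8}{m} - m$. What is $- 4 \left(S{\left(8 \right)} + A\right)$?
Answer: $\frac{2208}{79} \approx 27.949$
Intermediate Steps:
$S{\left(m \right)} = - m + \frac{8}{m}$
$A = \frac{1}{79} \approx 0.012658$
$- 4 \left(S{\left(8 \right)} + A\right) = - 4 \left(\left(\left(-1\right) 8 + \frac{8}{8}\right) + \frac{1}{79}\right) = - 4 \left(\left(-8 + 8 \cdot \frac{1}{8}\right) + \frac{1}{79}\right) = - 4 \left(\left(-8 + 1\right) + \frac{1}{79}\right) = - 4 \left(-7 + \frac{1}{79}\right) = \left(-4\right) \left(- \frac{552}{79}\right) = \frac{2208}{79}$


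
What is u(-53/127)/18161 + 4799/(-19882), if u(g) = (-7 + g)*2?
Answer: -11106096841/45856779254 ≈ -0.24219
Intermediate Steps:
u(g) = -14 + 2*g
u(-53/127)/18161 + 4799/(-19882) = (-14 + 2*(-53/127))/18161 + 4799/(-19882) = (-14 + 2*(-53*1/127))*(1/18161) + 4799*(-1/19882) = (-14 + 2*(-53/127))*(1/18161) - 4799/19882 = (-14 - 106/127)*(1/18161) - 4799/19882 = -1884/127*1/18161 - 4799/19882 = -1884/2306447 - 4799/19882 = -11106096841/45856779254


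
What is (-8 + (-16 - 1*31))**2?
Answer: 3025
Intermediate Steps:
(-8 + (-16 - 1*31))**2 = (-8 + (-16 - 31))**2 = (-8 - 47)**2 = (-55)**2 = 3025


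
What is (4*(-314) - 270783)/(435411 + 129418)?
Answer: -272039/564829 ≈ -0.48163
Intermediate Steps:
(4*(-314) - 270783)/(435411 + 129418) = (-1256 - 270783)/564829 = -272039*1/564829 = -272039/564829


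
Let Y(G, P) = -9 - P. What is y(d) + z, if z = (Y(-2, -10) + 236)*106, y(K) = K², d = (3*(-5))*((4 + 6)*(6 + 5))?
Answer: 2747622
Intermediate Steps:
d = -1650 (d = -150*11 = -15*110 = -1650)
z = 25122 (z = ((-9 - 1*(-10)) + 236)*106 = ((-9 + 10) + 236)*106 = (1 + 236)*106 = 237*106 = 25122)
y(d) + z = (-1650)² + 25122 = 2722500 + 25122 = 2747622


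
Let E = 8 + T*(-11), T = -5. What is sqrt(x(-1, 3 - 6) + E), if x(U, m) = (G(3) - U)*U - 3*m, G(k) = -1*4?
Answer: 5*sqrt(3) ≈ 8.6602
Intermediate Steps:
G(k) = -4
E = 63 (E = 8 - 5*(-11) = 8 + 55 = 63)
x(U, m) = -3*m + U*(-4 - U) (x(U, m) = (-4 - U)*U - 3*m = U*(-4 - U) - 3*m = -3*m + U*(-4 - U))
sqrt(x(-1, 3 - 6) + E) = sqrt((-1*(-1)**2 - 4*(-1) - 3*(3 - 6)) + 63) = sqrt((-1*1 + 4 - 3*(-3)) + 63) = sqrt((-1 + 4 + 9) + 63) = sqrt(12 + 63) = sqrt(75) = 5*sqrt(3)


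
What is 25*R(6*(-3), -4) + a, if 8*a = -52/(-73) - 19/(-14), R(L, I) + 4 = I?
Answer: -1633085/8176 ≈ -199.74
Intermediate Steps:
R(L, I) = -4 + I
a = 2115/8176 (a = (-52/(-73) - 19/(-14))/8 = (-52*(-1/73) - 19*(-1/14))/8 = (52/73 + 19/14)/8 = (⅛)*(2115/1022) = 2115/8176 ≈ 0.25868)
25*R(6*(-3), -4) + a = 25*(-4 - 4) + 2115/8176 = 25*(-8) + 2115/8176 = -200 + 2115/8176 = -1633085/8176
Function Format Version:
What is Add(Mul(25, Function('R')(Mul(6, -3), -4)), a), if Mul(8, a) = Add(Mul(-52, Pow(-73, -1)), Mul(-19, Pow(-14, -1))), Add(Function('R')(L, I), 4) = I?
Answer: Rational(-1633085, 8176) ≈ -199.74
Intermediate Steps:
Function('R')(L, I) = Add(-4, I)
a = Rational(2115, 8176) (a = Mul(Rational(1, 8), Add(Mul(-52, Pow(-73, -1)), Mul(-19, Pow(-14, -1)))) = Mul(Rational(1, 8), Add(Mul(-52, Rational(-1, 73)), Mul(-19, Rational(-1, 14)))) = Mul(Rational(1, 8), Add(Rational(52, 73), Rational(19, 14))) = Mul(Rational(1, 8), Rational(2115, 1022)) = Rational(2115, 8176) ≈ 0.25868)
Add(Mul(25, Function('R')(Mul(6, -3), -4)), a) = Add(Mul(25, Add(-4, -4)), Rational(2115, 8176)) = Add(Mul(25, -8), Rational(2115, 8176)) = Add(-200, Rational(2115, 8176)) = Rational(-1633085, 8176)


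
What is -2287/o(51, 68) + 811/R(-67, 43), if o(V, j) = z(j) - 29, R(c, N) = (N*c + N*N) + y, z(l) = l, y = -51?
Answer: -836150/14079 ≈ -59.390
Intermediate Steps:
R(c, N) = -51 + N**2 + N*c (R(c, N) = (N*c + N*N) - 51 = (N*c + N**2) - 51 = (N**2 + N*c) - 51 = -51 + N**2 + N*c)
o(V, j) = -29 + j (o(V, j) = j - 29 = -29 + j)
-2287/o(51, 68) + 811/R(-67, 43) = -2287/(-29 + 68) + 811/(-51 + 43**2 + 43*(-67)) = -2287/39 + 811/(-51 + 1849 - 2881) = -2287*1/39 + 811/(-1083) = -2287/39 + 811*(-1/1083) = -2287/39 - 811/1083 = -836150/14079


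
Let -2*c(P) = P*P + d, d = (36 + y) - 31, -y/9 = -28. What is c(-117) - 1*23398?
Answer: -30371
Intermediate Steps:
y = 252 (y = -9*(-28) = 252)
d = 257 (d = (36 + 252) - 31 = 288 - 31 = 257)
c(P) = -257/2 - P²/2 (c(P) = -(P*P + 257)/2 = -(P² + 257)/2 = -(257 + P²)/2 = -257/2 - P²/2)
c(-117) - 1*23398 = (-257/2 - ½*(-117)²) - 1*23398 = (-257/2 - ½*13689) - 23398 = (-257/2 - 13689/2) - 23398 = -6973 - 23398 = -30371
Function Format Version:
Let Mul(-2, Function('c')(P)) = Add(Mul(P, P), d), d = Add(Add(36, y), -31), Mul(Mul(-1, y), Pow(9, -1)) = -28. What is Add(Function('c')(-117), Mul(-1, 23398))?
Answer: -30371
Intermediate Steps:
y = 252 (y = Mul(-9, -28) = 252)
d = 257 (d = Add(Add(36, 252), -31) = Add(288, -31) = 257)
Function('c')(P) = Add(Rational(-257, 2), Mul(Rational(-1, 2), Pow(P, 2))) (Function('c')(P) = Mul(Rational(-1, 2), Add(Mul(P, P), 257)) = Mul(Rational(-1, 2), Add(Pow(P, 2), 257)) = Mul(Rational(-1, 2), Add(257, Pow(P, 2))) = Add(Rational(-257, 2), Mul(Rational(-1, 2), Pow(P, 2))))
Add(Function('c')(-117), Mul(-1, 23398)) = Add(Add(Rational(-257, 2), Mul(Rational(-1, 2), Pow(-117, 2))), Mul(-1, 23398)) = Add(Add(Rational(-257, 2), Mul(Rational(-1, 2), 13689)), -23398) = Add(Add(Rational(-257, 2), Rational(-13689, 2)), -23398) = Add(-6973, -23398) = -30371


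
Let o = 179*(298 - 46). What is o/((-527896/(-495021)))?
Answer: 5582351817/131974 ≈ 42299.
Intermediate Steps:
o = 45108 (o = 179*252 = 45108)
o/((-527896/(-495021))) = 45108/((-527896/(-495021))) = 45108/((-527896*(-1/495021))) = 45108/(527896/495021) = 45108*(495021/527896) = 5582351817/131974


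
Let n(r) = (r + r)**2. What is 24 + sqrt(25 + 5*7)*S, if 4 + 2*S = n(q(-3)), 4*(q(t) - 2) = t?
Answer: 24 + 9*sqrt(15)/4 ≈ 32.714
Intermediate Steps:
q(t) = 2 + t/4
n(r) = 4*r**2 (n(r) = (2*r)**2 = 4*r**2)
S = 9/8 (S = -2 + (4*(2 + (1/4)*(-3))**2)/2 = -2 + (4*(2 - 3/4)**2)/2 = -2 + (4*(5/4)**2)/2 = -2 + (4*(25/16))/2 = -2 + (1/2)*(25/4) = -2 + 25/8 = 9/8 ≈ 1.1250)
24 + sqrt(25 + 5*7)*S = 24 + sqrt(25 + 5*7)*(9/8) = 24 + sqrt(25 + 35)*(9/8) = 24 + sqrt(60)*(9/8) = 24 + (2*sqrt(15))*(9/8) = 24 + 9*sqrt(15)/4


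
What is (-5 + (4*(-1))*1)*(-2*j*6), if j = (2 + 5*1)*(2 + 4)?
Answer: 4536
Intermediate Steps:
j = 42 (j = (2 + 5)*6 = 7*6 = 42)
(-5 + (4*(-1))*1)*(-2*j*6) = (-5 + (4*(-1))*1)*(-2*42*6) = (-5 - 4*1)*(-84*6) = (-5 - 4)*(-504) = -9*(-504) = 4536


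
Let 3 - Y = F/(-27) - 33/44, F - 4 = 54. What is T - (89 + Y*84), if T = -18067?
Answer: -167863/9 ≈ -18651.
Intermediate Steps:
F = 58 (F = 4 + 54 = 58)
Y = 637/108 (Y = 3 - (58/(-27) - 33/44) = 3 - (58*(-1/27) - 33*1/44) = 3 - (-58/27 - ¾) = 3 - 1*(-313/108) = 3 + 313/108 = 637/108 ≈ 5.8981)
T - (89 + Y*84) = -18067 - (89 + (637/108)*84) = -18067 - (89 + 4459/9) = -18067 - 1*5260/9 = -18067 - 5260/9 = -167863/9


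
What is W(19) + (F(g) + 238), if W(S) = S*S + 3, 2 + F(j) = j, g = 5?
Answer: 605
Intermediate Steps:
F(j) = -2 + j
W(S) = 3 + S² (W(S) = S² + 3 = 3 + S²)
W(19) + (F(g) + 238) = (3 + 19²) + ((-2 + 5) + 238) = (3 + 361) + (3 + 238) = 364 + 241 = 605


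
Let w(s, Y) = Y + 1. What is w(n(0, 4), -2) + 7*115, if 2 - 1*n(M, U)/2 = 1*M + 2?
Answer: 804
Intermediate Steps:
n(M, U) = -2*M (n(M, U) = 4 - 2*(1*M + 2) = 4 - 2*(M + 2) = 4 - 2*(2 + M) = 4 + (-4 - 2*M) = -2*M)
w(s, Y) = 1 + Y
w(n(0, 4), -2) + 7*115 = (1 - 2) + 7*115 = -1 + 805 = 804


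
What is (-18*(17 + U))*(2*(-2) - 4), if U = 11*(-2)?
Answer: -720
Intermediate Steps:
U = -22
(-18*(17 + U))*(2*(-2) - 4) = (-18*(17 - 22))*(2*(-2) - 4) = (-18*(-5))*(-4 - 4) = 90*(-8) = -720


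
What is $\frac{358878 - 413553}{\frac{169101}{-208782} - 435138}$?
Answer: $\frac{46975950}{373864819} \approx 0.12565$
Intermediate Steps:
$\frac{358878 - 413553}{\frac{169101}{-208782} - 435138} = - \frac{54675}{169101 \left(- \frac{1}{208782}\right) - 435138} = - \frac{54675}{- \frac{18789}{23198} - 435138} = - \frac{54675}{- \frac{10094350113}{23198}} = \left(-54675\right) \left(- \frac{23198}{10094350113}\right) = \frac{46975950}{373864819}$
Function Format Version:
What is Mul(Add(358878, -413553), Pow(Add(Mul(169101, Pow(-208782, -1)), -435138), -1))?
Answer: Rational(46975950, 373864819) ≈ 0.12565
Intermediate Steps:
Mul(Add(358878, -413553), Pow(Add(Mul(169101, Pow(-208782, -1)), -435138), -1)) = Mul(-54675, Pow(Add(Mul(169101, Rational(-1, 208782)), -435138), -1)) = Mul(-54675, Pow(Add(Rational(-18789, 23198), -435138), -1)) = Mul(-54675, Pow(Rational(-10094350113, 23198), -1)) = Mul(-54675, Rational(-23198, 10094350113)) = Rational(46975950, 373864819)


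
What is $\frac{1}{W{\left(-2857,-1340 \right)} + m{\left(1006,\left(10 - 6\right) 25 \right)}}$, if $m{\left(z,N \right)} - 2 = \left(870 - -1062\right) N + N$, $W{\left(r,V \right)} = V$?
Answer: $\frac{1}{191962} \approx 5.2094 \cdot 10^{-6}$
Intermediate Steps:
$m{\left(z,N \right)} = 2 + 1933 N$ ($m{\left(z,N \right)} = 2 + \left(\left(870 - -1062\right) N + N\right) = 2 + \left(\left(870 + 1062\right) N + N\right) = 2 + \left(1932 N + N\right) = 2 + 1933 N$)
$\frac{1}{W{\left(-2857,-1340 \right)} + m{\left(1006,\left(10 - 6\right) 25 \right)}} = \frac{1}{-1340 + \left(2 + 1933 \left(10 - 6\right) 25\right)} = \frac{1}{-1340 + \left(2 + 1933 \cdot 4 \cdot 25\right)} = \frac{1}{-1340 + \left(2 + 1933 \cdot 100\right)} = \frac{1}{-1340 + \left(2 + 193300\right)} = \frac{1}{-1340 + 193302} = \frac{1}{191962}$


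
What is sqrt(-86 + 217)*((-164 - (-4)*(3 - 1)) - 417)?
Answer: -573*sqrt(131) ≈ -6558.3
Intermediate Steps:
sqrt(-86 + 217)*((-164 - (-4)*(3 - 1)) - 417) = sqrt(131)*((-164 - (-4)*2) - 417) = sqrt(131)*((-164 - 1*(-8)) - 417) = sqrt(131)*((-164 + 8) - 417) = sqrt(131)*(-156 - 417) = sqrt(131)*(-573) = -573*sqrt(131)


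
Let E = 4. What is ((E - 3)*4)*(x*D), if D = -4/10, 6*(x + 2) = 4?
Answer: 32/15 ≈ 2.1333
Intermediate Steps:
x = -4/3 (x = -2 + (1/6)*4 = -2 + 2/3 = -4/3 ≈ -1.3333)
D = -2/5 (D = -4*1/10 = -2/5 ≈ -0.40000)
((E - 3)*4)*(x*D) = ((4 - 3)*4)*(-4/3*(-2/5)) = (1*4)*(8/15) = 4*(8/15) = 32/15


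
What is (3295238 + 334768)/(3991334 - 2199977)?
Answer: 1210002/597119 ≈ 2.0264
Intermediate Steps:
(3295238 + 334768)/(3991334 - 2199977) = 3630006/1791357 = 3630006*(1/1791357) = 1210002/597119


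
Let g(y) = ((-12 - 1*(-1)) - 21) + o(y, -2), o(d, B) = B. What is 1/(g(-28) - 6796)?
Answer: -1/6830 ≈ -0.00014641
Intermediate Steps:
g(y) = -34 (g(y) = ((-12 - 1*(-1)) - 21) - 2 = ((-12 + 1) - 21) - 2 = (-11 - 21) - 2 = -32 - 2 = -34)
1/(g(-28) - 6796) = 1/(-34 - 6796) = 1/(-6830) = -1/6830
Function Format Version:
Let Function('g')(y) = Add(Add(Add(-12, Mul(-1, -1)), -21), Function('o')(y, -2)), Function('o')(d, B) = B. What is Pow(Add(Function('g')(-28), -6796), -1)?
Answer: Rational(-1, 6830) ≈ -0.00014641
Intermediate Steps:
Function('g')(y) = -34 (Function('g')(y) = Add(Add(Add(-12, Mul(-1, -1)), -21), -2) = Add(Add(Add(-12, 1), -21), -2) = Add(Add(-11, -21), -2) = Add(-32, -2) = -34)
Pow(Add(Function('g')(-28), -6796), -1) = Pow(Add(-34, -6796), -1) = Pow(-6830, -1) = Rational(-1, 6830)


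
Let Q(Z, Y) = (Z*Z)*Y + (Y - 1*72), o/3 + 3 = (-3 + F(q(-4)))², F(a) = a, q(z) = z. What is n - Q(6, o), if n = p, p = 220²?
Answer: 43366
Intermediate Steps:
p = 48400
o = 138 (o = -9 + 3*(-3 - 4)² = -9 + 3*(-7)² = -9 + 3*49 = -9 + 147 = 138)
n = 48400
Q(Z, Y) = -72 + Y + Y*Z² (Q(Z, Y) = Z²*Y + (Y - 72) = Y*Z² + (-72 + Y) = -72 + Y + Y*Z²)
n - Q(6, o) = 48400 - (-72 + 138 + 138*6²) = 48400 - (-72 + 138 + 138*36) = 48400 - (-72 + 138 + 4968) = 48400 - 1*5034 = 48400 - 5034 = 43366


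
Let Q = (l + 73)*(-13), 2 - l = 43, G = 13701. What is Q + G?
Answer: 13285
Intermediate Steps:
l = -41 (l = 2 - 1*43 = 2 - 43 = -41)
Q = -416 (Q = (-41 + 73)*(-13) = 32*(-13) = -416)
Q + G = -416 + 13701 = 13285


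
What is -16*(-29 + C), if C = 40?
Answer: -176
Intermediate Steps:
-16*(-29 + C) = -16*(-29 + 40) = -16*11 = -176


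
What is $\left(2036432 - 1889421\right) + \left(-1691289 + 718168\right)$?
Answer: $-826110$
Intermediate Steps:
$\left(2036432 - 1889421\right) + \left(-1691289 + 718168\right) = 147011 - 973121 = -826110$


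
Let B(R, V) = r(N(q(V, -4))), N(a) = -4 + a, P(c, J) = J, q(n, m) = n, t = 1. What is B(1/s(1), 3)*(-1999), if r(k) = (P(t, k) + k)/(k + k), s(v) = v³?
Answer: -1999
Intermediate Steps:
r(k) = 1 (r(k) = (k + k)/(k + k) = (2*k)/((2*k)) = (2*k)*(1/(2*k)) = 1)
B(R, V) = 1
B(1/s(1), 3)*(-1999) = 1*(-1999) = -1999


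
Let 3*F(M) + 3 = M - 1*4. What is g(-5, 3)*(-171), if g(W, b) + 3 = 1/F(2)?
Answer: 3078/5 ≈ 615.60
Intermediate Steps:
F(M) = -7/3 + M/3 (F(M) = -1 + (M - 1*4)/3 = -1 + (M - 4)/3 = -1 + (-4 + M)/3 = -1 + (-4/3 + M/3) = -7/3 + M/3)
g(W, b) = -18/5 (g(W, b) = -3 + 1/(-7/3 + (1/3)*2) = -3 + 1/(-7/3 + 2/3) = -3 + 1/(-5/3) = -3 - 3/5 = -18/5)
g(-5, 3)*(-171) = -18/5*(-171) = 3078/5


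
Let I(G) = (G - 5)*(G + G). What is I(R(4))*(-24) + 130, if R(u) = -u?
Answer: -1598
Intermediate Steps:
I(G) = 2*G*(-5 + G) (I(G) = (-5 + G)*(2*G) = 2*G*(-5 + G))
I(R(4))*(-24) + 130 = (2*(-1*4)*(-5 - 1*4))*(-24) + 130 = (2*(-4)*(-5 - 4))*(-24) + 130 = (2*(-4)*(-9))*(-24) + 130 = 72*(-24) + 130 = -1728 + 130 = -1598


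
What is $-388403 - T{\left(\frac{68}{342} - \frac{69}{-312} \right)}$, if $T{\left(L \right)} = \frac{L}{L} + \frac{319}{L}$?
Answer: $- \frac{264242052}{679} \approx -3.8916 \cdot 10^{5}$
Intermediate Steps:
$T{\left(L \right)} = 1 + \frac{319}{L}$
$-388403 - T{\left(\frac{68}{342} - \frac{69}{-312} \right)} = -388403 - \frac{319 + \left(\frac{68}{342} - \frac{69}{-312}\right)}{\frac{68}{342} - \frac{69}{-312}} = -388403 - \frac{319 + \left(68 \cdot \frac{1}{342} - - \frac{23}{104}\right)}{68 \cdot \frac{1}{342} - - \frac{23}{104}} = -388403 - \frac{319 + \left(\frac{34}{171} + \frac{23}{104}\right)}{\frac{34}{171} + \frac{23}{104}} = -388403 - \frac{319 + \frac{7469}{17784}}{\frac{7469}{17784}} = -388403 - \frac{17784}{7469} \cdot \frac{5680565}{17784} = -388403 - \frac{516415}{679} = - \frac{264242052}{679}$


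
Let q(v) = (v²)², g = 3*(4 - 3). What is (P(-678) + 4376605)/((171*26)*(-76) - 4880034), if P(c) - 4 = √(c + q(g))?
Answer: -4376609/5217930 - I*√597/5217930 ≈ -0.83876 - 4.6826e-6*I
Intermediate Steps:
g = 3 (g = 3*1 = 3)
q(v) = v⁴
P(c) = 4 + √(81 + c) (P(c) = 4 + √(c + 3⁴) = 4 + √(c + 81) = 4 + √(81 + c))
(P(-678) + 4376605)/((171*26)*(-76) - 4880034) = ((4 + √(81 - 678)) + 4376605)/((171*26)*(-76) - 4880034) = ((4 + √(-597)) + 4376605)/(4446*(-76) - 4880034) = ((4 + I*√597) + 4376605)/(-337896 - 4880034) = (4376609 + I*√597)/(-5217930) = (4376609 + I*√597)*(-1/5217930) = -4376609/5217930 - I*√597/5217930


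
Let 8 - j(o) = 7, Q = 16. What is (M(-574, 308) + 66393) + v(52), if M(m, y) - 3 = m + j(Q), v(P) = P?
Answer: 65875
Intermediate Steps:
j(o) = 1 (j(o) = 8 - 1*7 = 8 - 7 = 1)
M(m, y) = 4 + m (M(m, y) = 3 + (m + 1) = 3 + (1 + m) = 4 + m)
(M(-574, 308) + 66393) + v(52) = ((4 - 574) + 66393) + 52 = (-570 + 66393) + 52 = 65823 + 52 = 65875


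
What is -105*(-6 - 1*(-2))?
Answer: 420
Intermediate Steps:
-105*(-6 - 1*(-2)) = -105*(-6 + 2) = -105*(-4) = 420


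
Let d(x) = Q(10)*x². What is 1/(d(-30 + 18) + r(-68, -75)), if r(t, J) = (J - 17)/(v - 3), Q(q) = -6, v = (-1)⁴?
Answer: -1/818 ≈ -0.0012225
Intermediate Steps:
v = 1
r(t, J) = 17/2 - J/2 (r(t, J) = (J - 17)/(1 - 3) = (-17 + J)/(-2) = (-17 + J)*(-½) = 17/2 - J/2)
d(x) = -6*x²
1/(d(-30 + 18) + r(-68, -75)) = 1/(-6*(-30 + 18)² + (17/2 - ½*(-75))) = 1/(-6*(-12)² + (17/2 + 75/2)) = 1/(-6*144 + 46) = 1/(-864 + 46) = 1/(-818) = -1/818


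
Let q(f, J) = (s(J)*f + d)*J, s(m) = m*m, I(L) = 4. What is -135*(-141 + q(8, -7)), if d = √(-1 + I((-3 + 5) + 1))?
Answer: 389475 + 945*√3 ≈ 3.9111e+5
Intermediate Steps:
s(m) = m²
d = √3 (d = √(-1 + 4) = √3 ≈ 1.7320)
q(f, J) = J*(√3 + f*J²) (q(f, J) = (J²*f + √3)*J = (f*J² + √3)*J = (√3 + f*J²)*J = J*(√3 + f*J²))
-135*(-141 + q(8, -7)) = -135*(-141 - 7*(√3 + 8*(-7)²)) = -135*(-141 - 7*(√3 + 8*49)) = -135*(-141 - 7*(√3 + 392)) = -135*(-141 - 7*(392 + √3)) = -135*(-141 + (-2744 - 7*√3)) = -135*(-2885 - 7*√3) = 389475 + 945*√3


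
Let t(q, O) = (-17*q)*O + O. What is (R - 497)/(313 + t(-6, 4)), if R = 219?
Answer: -278/725 ≈ -0.38345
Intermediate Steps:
t(q, O) = O - 17*O*q (t(q, O) = -17*O*q + O = O - 17*O*q)
(R - 497)/(313 + t(-6, 4)) = (219 - 497)/(313 + 4*(1 - 17*(-6))) = -278/(313 + 4*(1 + 102)) = -278/(313 + 4*103) = -278/(313 + 412) = -278/725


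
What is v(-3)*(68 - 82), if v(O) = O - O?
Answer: 0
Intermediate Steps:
v(O) = 0
v(-3)*(68 - 82) = 0*(68 - 82) = 0*(-14) = 0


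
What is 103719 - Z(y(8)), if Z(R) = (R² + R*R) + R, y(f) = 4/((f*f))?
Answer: 13276023/128 ≈ 1.0372e+5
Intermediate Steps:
y(f) = 4/f² (y(f) = 4/(f²) = 4/f²)
Z(R) = R + 2*R² (Z(R) = (R² + R²) + R = 2*R² + R = R + 2*R²)
103719 - Z(y(8)) = 103719 - 4/8²*(1 + 2*(4/8²)) = 103719 - 4*(1/64)*(1 + 2*(4*(1/64))) = 103719 - (1 + 2*(1/16))/16 = 103719 - (1 + ⅛)/16 = 103719 - 9/(16*8) = 103719 - 1*9/128 = 103719 - 9/128 = 13276023/128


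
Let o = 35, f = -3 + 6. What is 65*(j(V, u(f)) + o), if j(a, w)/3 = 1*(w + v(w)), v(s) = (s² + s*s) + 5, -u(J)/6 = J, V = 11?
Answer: 126100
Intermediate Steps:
f = 3
u(J) = -6*J
v(s) = 5 + 2*s² (v(s) = (s² + s²) + 5 = 2*s² + 5 = 5 + 2*s²)
j(a, w) = 15 + 3*w + 6*w² (j(a, w) = 3*(1*(w + (5 + 2*w²))) = 3*(1*(5 + w + 2*w²)) = 3*(5 + w + 2*w²) = 15 + 3*w + 6*w²)
65*(j(V, u(f)) + o) = 65*((15 + 3*(-6*3) + 6*(-6*3)²) + 35) = 65*((15 + 3*(-18) + 6*(-18)²) + 35) = 65*((15 - 54 + 6*324) + 35) = 65*((15 - 54 + 1944) + 35) = 65*(1905 + 35) = 65*1940 = 126100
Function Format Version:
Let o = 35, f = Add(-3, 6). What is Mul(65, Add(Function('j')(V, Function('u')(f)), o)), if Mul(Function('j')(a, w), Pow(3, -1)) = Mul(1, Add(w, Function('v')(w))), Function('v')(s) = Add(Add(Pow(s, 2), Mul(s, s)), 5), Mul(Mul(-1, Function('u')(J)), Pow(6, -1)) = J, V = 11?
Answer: 126100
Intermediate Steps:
f = 3
Function('u')(J) = Mul(-6, J)
Function('v')(s) = Add(5, Mul(2, Pow(s, 2))) (Function('v')(s) = Add(Add(Pow(s, 2), Pow(s, 2)), 5) = Add(Mul(2, Pow(s, 2)), 5) = Add(5, Mul(2, Pow(s, 2))))
Function('j')(a, w) = Add(15, Mul(3, w), Mul(6, Pow(w, 2))) (Function('j')(a, w) = Mul(3, Mul(1, Add(w, Add(5, Mul(2, Pow(w, 2)))))) = Mul(3, Mul(1, Add(5, w, Mul(2, Pow(w, 2))))) = Mul(3, Add(5, w, Mul(2, Pow(w, 2)))) = Add(15, Mul(3, w), Mul(6, Pow(w, 2))))
Mul(65, Add(Function('j')(V, Function('u')(f)), o)) = Mul(65, Add(Add(15, Mul(3, Mul(-6, 3)), Mul(6, Pow(Mul(-6, 3), 2))), 35)) = Mul(65, Add(Add(15, Mul(3, -18), Mul(6, Pow(-18, 2))), 35)) = Mul(65, Add(Add(15, -54, Mul(6, 324)), 35)) = Mul(65, Add(Add(15, -54, 1944), 35)) = Mul(65, Add(1905, 35)) = Mul(65, 1940) = 126100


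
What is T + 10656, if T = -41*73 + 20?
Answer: 7683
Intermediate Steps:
T = -2973 (T = -2993 + 20 = -2973)
T + 10656 = -2973 + 10656 = 7683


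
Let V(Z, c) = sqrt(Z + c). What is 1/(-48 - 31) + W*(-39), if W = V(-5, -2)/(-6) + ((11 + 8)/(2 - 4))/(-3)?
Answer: -19515/158 + 13*I*sqrt(7)/2 ≈ -123.51 + 17.197*I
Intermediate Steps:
W = 19/6 - I*sqrt(7)/6 (W = sqrt(-5 - 2)/(-6) + ((11 + 8)/(2 - 4))/(-3) = sqrt(-7)*(-1/6) + (19/(-2))*(-1/3) = (I*sqrt(7))*(-1/6) + (19*(-1/2))*(-1/3) = -I*sqrt(7)/6 - 19/2*(-1/3) = -I*sqrt(7)/6 + 19/6 = 19/6 - I*sqrt(7)/6 ≈ 3.1667 - 0.44096*I)
1/(-48 - 31) + W*(-39) = 1/(-48 - 31) + (19/6 - I*sqrt(7)/6)*(-39) = 1/(-79) + (-247/2 + 13*I*sqrt(7)/2) = -1/79 + (-247/2 + 13*I*sqrt(7)/2) = -19515/158 + 13*I*sqrt(7)/2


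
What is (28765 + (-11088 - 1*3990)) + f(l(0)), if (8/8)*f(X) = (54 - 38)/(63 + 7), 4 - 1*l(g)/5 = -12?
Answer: 479053/35 ≈ 13687.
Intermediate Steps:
l(g) = 80 (l(g) = 20 - 5*(-12) = 20 + 60 = 80)
f(X) = 8/35 (f(X) = (54 - 38)/(63 + 7) = 16/70 = 16*(1/70) = 8/35)
(28765 + (-11088 - 1*3990)) + f(l(0)) = (28765 + (-11088 - 1*3990)) + 8/35 = (28765 + (-11088 - 3990)) + 8/35 = (28765 - 15078) + 8/35 = 13687 + 8/35 = 479053/35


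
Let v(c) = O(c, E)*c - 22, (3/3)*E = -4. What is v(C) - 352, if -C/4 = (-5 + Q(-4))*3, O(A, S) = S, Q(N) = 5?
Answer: -374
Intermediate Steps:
E = -4
C = 0 (C = -4*(-5 + 5)*3 = -0*3 = -4*0 = 0)
v(c) = -22 - 4*c (v(c) = -4*c - 22 = -22 - 4*c)
v(C) - 352 = (-22 - 4*0) - 352 = (-22 + 0) - 352 = -22 - 352 = -374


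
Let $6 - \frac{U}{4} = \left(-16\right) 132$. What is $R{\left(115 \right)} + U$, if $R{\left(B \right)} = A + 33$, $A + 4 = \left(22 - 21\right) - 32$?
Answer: $8470$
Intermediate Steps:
$A = -35$ ($A = -4 + \left(\left(22 - 21\right) - 32\right) = -4 + \left(1 - 32\right) = -4 - 31 = -35$)
$U = 8472$ ($U = 24 - 4 \left(\left(-16\right) 132\right) = 24 - -8448 = 24 + 8448 = 8472$)
$R{\left(B \right)} = -2$ ($R{\left(B \right)} = -35 + 33 = -2$)
$R{\left(115 \right)} + U = -2 + 8472 = 8470$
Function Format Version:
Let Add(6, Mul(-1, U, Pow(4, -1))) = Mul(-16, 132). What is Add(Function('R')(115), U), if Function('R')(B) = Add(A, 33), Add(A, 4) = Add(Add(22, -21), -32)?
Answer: 8470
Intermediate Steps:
A = -35 (A = Add(-4, Add(Add(22, -21), -32)) = Add(-4, Add(1, -32)) = Add(-4, -31) = -35)
U = 8472 (U = Add(24, Mul(-4, Mul(-16, 132))) = Add(24, Mul(-4, -2112)) = Add(24, 8448) = 8472)
Function('R')(B) = -2 (Function('R')(B) = Add(-35, 33) = -2)
Add(Function('R')(115), U) = Add(-2, 8472) = 8470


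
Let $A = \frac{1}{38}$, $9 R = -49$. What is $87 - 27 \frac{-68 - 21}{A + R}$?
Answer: $- \frac{660615}{1853} \approx -356.51$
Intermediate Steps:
$R = - \frac{49}{9}$ ($R = \frac{1}{9} \left(-49\right) = - \frac{49}{9} \approx -5.4444$)
$A = \frac{1}{38} \approx 0.026316$
$87 - 27 \frac{-68 - 21}{A + R} = 87 - 27 \frac{-68 - 21}{\frac{1}{38} - \frac{49}{9}} = 87 - 27 \left(- \frac{89}{- \frac{1853}{342}}\right) = 87 - 27 \left(\left(-89\right) \left(- \frac{342}{1853}\right)\right) = 87 - \frac{821826}{1853} = - \frac{660615}{1853}$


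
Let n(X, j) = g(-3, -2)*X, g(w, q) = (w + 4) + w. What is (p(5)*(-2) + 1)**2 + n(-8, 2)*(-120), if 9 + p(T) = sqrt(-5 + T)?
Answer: -1559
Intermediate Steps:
g(w, q) = 4 + 2*w (g(w, q) = (4 + w) + w = 4 + 2*w)
n(X, j) = -2*X (n(X, j) = (4 + 2*(-3))*X = (4 - 6)*X = -2*X)
p(T) = -9 + sqrt(-5 + T)
(p(5)*(-2) + 1)**2 + n(-8, 2)*(-120) = ((-9 + sqrt(-5 + 5))*(-2) + 1)**2 - 2*(-8)*(-120) = ((-9 + sqrt(0))*(-2) + 1)**2 + 16*(-120) = ((-9 + 0)*(-2) + 1)**2 - 1920 = (-9*(-2) + 1)**2 - 1920 = (18 + 1)**2 - 1920 = 19**2 - 1920 = 361 - 1920 = -1559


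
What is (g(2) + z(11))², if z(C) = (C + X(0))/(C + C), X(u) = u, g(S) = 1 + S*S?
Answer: 121/4 ≈ 30.250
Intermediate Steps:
g(S) = 1 + S²
z(C) = ½ (z(C) = (C + 0)/(C + C) = C/((2*C)) = C*(1/(2*C)) = ½)
(g(2) + z(11))² = ((1 + 2²) + ½)² = ((1 + 4) + ½)² = (5 + ½)² = (11/2)² = 121/4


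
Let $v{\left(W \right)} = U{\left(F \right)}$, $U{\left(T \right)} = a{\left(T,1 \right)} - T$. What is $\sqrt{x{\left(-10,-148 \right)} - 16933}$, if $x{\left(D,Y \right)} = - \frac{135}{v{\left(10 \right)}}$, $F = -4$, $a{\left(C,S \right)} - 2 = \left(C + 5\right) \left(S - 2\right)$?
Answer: $8 i \sqrt{265} \approx 130.23 i$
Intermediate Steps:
$a{\left(C,S \right)} = 2 + \left(-2 + S\right) \left(5 + C\right)$ ($a{\left(C,S \right)} = 2 + \left(C + 5\right) \left(S - 2\right) = 2 + \left(5 + C\right) \left(-2 + S\right) = 2 + \left(-2 + S\right) \left(5 + C\right)$)
$U{\left(T \right)} = -3 - 2 T$ ($U{\left(T \right)} = \left(-8 - 2 T + 5 \cdot 1 + T 1\right) - T = \left(-8 - 2 T + 5 + T\right) - T = \left(-3 - T\right) - T = -3 - 2 T$)
$v{\left(W \right)} = 5$ ($v{\left(W \right)} = -3 - -8 = -3 + 8 = 5$)
$x{\left(D,Y \right)} = -27$ ($x{\left(D,Y \right)} = - \frac{135}{5} = \left(-135\right) \frac{1}{5} = -27$)
$\sqrt{x{\left(-10,-148 \right)} - 16933} = \sqrt{-27 - 16933} = \sqrt{-16960} = 8 i \sqrt{265}$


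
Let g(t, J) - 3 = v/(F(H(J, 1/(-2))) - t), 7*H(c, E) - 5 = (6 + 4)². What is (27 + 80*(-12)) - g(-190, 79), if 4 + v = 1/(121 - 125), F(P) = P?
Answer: -767503/820 ≈ -935.98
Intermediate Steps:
H(c, E) = 15 (H(c, E) = 5/7 + (6 + 4)²/7 = 5/7 + (⅐)*10² = 5/7 + (⅐)*100 = 5/7 + 100/7 = 15)
v = -17/4 (v = -4 + 1/(121 - 125) = -4 + 1/(-4) = -4 - ¼ = -17/4 ≈ -4.2500)
g(t, J) = 3 - 17/(4*(15 - t))
(27 + 80*(-12)) - g(-190, 79) = (27 + 80*(-12)) - (-163 + 12*(-190))/(4*(-15 - 190)) = (27 - 960) - (-163 - 2280)/(4*(-205)) = -933 - (-1)*(-2443)/(4*205) = -933 - 1*2443/820 = -933 - 2443/820 = -767503/820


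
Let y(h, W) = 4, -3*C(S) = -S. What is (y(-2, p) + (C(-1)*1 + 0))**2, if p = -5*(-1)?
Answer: 121/9 ≈ 13.444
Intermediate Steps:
C(S) = S/3 (C(S) = -(-1)*S/3 = S/3)
p = 5
(y(-2, p) + (C(-1)*1 + 0))**2 = (4 + (((1/3)*(-1))*1 + 0))**2 = (4 + (-1/3*1 + 0))**2 = (4 + (-1/3 + 0))**2 = (4 - 1/3)**2 = (11/3)**2 = 121/9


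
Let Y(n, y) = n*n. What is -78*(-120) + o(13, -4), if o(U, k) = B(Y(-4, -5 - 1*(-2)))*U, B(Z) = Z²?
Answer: 12688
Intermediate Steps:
Y(n, y) = n²
o(U, k) = 256*U (o(U, k) = ((-4)²)²*U = 16²*U = 256*U)
-78*(-120) + o(13, -4) = -78*(-120) + 256*13 = 9360 + 3328 = 12688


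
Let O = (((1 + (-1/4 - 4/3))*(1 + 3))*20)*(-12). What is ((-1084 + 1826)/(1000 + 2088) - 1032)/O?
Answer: -1593037/864640 ≈ -1.8424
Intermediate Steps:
O = 560 (O = (((1 + (-1*1/4 - 4*1/3))*4)*20)*(-12) = (((1 + (-1/4 - 4/3))*4)*20)*(-12) = (((1 - 19/12)*4)*20)*(-12) = (-7/12*4*20)*(-12) = -7/3*20*(-12) = -140/3*(-12) = 560)
((-1084 + 1826)/(1000 + 2088) - 1032)/O = ((-1084 + 1826)/(1000 + 2088) - 1032)/560 = (742/3088 - 1032)*(1/560) = (742*(1/3088) - 1032)*(1/560) = (371/1544 - 1032)*(1/560) = -1593037/1544*1/560 = -1593037/864640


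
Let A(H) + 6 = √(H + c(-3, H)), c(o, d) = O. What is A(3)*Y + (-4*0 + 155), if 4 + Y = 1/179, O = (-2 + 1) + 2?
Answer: 30605/179 ≈ 170.98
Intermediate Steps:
O = 1 (O = -1 + 2 = 1)
c(o, d) = 1
A(H) = -6 + √(1 + H) (A(H) = -6 + √(H + 1) = -6 + √(1 + H))
Y = -715/179 (Y = -4 + 1/179 = -715/179 ≈ -3.9944)
A(3)*Y + (-4*0 + 155) = (-6 + √(1 + 3))*(-715/179) + (-4*0 + 155) = (-6 + √4)*(-715/179) + (0 + 155) = (-6 + 2)*(-715/179) + 155 = -4*(-715/179) + 155 = 2860/179 + 155 = 30605/179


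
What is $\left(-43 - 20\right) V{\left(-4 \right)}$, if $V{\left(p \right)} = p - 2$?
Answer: $378$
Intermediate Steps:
$V{\left(p \right)} = -2 + p$ ($V{\left(p \right)} = p - 2 = -2 + p$)
$\left(-43 - 20\right) V{\left(-4 \right)} = \left(-43 - 20\right) \left(-2 - 4\right) = \left(-63\right) \left(-6\right) = 378$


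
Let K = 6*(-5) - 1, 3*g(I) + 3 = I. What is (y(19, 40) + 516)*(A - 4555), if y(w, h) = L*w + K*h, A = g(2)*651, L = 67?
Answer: -2619828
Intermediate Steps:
g(I) = -1 + I/3
K = -31 (K = -30 - 1 = -31)
A = -217 (A = (-1 + (1/3)*2)*651 = (-1 + 2/3)*651 = -1/3*651 = -217)
y(w, h) = -31*h + 67*w (y(w, h) = 67*w - 31*h = -31*h + 67*w)
(y(19, 40) + 516)*(A - 4555) = ((-31*40 + 67*19) + 516)*(-217 - 4555) = ((-1240 + 1273) + 516)*(-4772) = (33 + 516)*(-4772) = 549*(-4772) = -2619828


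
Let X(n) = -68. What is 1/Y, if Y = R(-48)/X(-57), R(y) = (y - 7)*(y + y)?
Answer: -17/1320 ≈ -0.012879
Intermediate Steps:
R(y) = 2*y*(-7 + y) (R(y) = (-7 + y)*(2*y) = 2*y*(-7 + y))
Y = -1320/17 (Y = (2*(-48)*(-7 - 48))/(-68) = (2*(-48)*(-55))*(-1/68) = 5280*(-1/68) = -1320/17 ≈ -77.647)
1/Y = 1/(-1320/17) = -17/1320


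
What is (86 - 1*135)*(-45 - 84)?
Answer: 6321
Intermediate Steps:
(86 - 1*135)*(-45 - 84) = (86 - 135)*(-129) = -49*(-129) = 6321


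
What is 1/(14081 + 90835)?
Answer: 1/104916 ≈ 9.5314e-6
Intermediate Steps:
1/(14081 + 90835) = 1/104916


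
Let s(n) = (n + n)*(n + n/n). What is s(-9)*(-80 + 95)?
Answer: 2160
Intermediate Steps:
s(n) = 2*n*(1 + n) (s(n) = (2*n)*(n + 1) = (2*n)*(1 + n) = 2*n*(1 + n))
s(-9)*(-80 + 95) = (2*(-9)*(1 - 9))*(-80 + 95) = (2*(-9)*(-8))*15 = 144*15 = 2160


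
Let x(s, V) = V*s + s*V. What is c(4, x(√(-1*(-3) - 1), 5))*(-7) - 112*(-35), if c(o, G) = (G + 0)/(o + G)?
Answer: 89985/23 + 35*√2/23 ≈ 3914.5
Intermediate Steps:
x(s, V) = 2*V*s (x(s, V) = V*s + V*s = 2*V*s)
c(o, G) = G/(G + o)
c(4, x(√(-1*(-3) - 1), 5))*(-7) - 112*(-35) = ((2*5*√(-1*(-3) - 1))/(2*5*√(-1*(-3) - 1) + 4))*(-7) - 112*(-35) = ((2*5*√(3 - 1))/(2*5*√(3 - 1) + 4))*(-7) + 3920 = ((2*5*√2)/(2*5*√2 + 4))*(-7) + 3920 = ((10*√2)/(10*√2 + 4))*(-7) + 3920 = ((10*√2)/(4 + 10*√2))*(-7) + 3920 = (10*√2/(4 + 10*√2))*(-7) + 3920 = -70*√2/(4 + 10*√2) + 3920 = 3920 - 70*√2/(4 + 10*√2)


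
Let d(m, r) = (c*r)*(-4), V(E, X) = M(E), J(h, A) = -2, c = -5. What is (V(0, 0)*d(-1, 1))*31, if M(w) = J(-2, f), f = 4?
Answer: -1240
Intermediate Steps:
M(w) = -2
V(E, X) = -2
d(m, r) = 20*r (d(m, r) = -5*r*(-4) = 20*r)
(V(0, 0)*d(-1, 1))*31 = -40*31 = -1240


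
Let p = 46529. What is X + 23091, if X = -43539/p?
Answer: 46711200/2023 ≈ 23090.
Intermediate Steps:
X = -1893/2023 (X = -43539/46529 = -43539*1/46529 = -1893/2023 ≈ -0.93574)
X + 23091 = -1893/2023 + 23091 = 46711200/2023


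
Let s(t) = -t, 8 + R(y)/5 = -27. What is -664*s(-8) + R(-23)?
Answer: -5487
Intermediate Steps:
R(y) = -175 (R(y) = -40 + 5*(-27) = -40 - 135 = -175)
-664*s(-8) + R(-23) = -(-664)*(-8) - 175 = -664*8 - 175 = -5312 - 175 = -5487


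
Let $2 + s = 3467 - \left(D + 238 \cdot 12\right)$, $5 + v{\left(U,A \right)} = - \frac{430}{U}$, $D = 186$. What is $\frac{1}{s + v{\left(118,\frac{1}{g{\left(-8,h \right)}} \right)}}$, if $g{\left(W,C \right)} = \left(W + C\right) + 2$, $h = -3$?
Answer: $\frac{59}{24447} \approx 0.0024134$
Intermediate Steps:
$g{\left(W,C \right)} = 2 + C + W$ ($g{\left(W,C \right)} = \left(C + W\right) + 2 = 2 + C + W$)
$v{\left(U,A \right)} = -5 - \frac{430}{U}$
$s = 423$ ($s = -2 + \left(3467 - \left(186 + 238 \cdot 12\right)\right) = -2 + \left(3467 - \left(186 + 2856\right)\right) = -2 + \left(3467 - 3042\right) = -2 + 425 = 423$)
$\frac{1}{s + v{\left(118,\frac{1}{g{\left(-8,h \right)}} \right)}} = \frac{1}{423 - \left(5 + \frac{430}{118}\right)} = \frac{1}{423 - \frac{510}{59}} = \frac{1}{\frac{24447}{59}} = \frac{59}{24447}$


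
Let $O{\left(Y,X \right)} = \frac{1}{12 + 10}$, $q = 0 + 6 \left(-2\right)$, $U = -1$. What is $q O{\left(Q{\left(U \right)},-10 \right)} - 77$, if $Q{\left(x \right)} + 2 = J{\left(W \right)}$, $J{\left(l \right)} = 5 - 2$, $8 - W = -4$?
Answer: $- \frac{853}{11} \approx -77.545$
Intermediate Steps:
$W = 12$ ($W = 8 - -4 = 8 + 4 = 12$)
$J{\left(l \right)} = 3$
$Q{\left(x \right)} = 1$ ($Q{\left(x \right)} = -2 + 3 = 1$)
$q = -12$ ($q = 0 - 12 = -12$)
$O{\left(Y,X \right)} = \frac{1}{22}$
$q O{\left(Q{\left(U \right)},-10 \right)} - 77 = \left(-12\right) \frac{1}{22} - 77 = - \frac{6}{11} - 77 = - \frac{853}{11}$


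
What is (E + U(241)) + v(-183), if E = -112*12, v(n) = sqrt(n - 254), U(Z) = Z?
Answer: -1103 + I*sqrt(437) ≈ -1103.0 + 20.905*I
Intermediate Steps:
v(n) = sqrt(-254 + n)
E = -1344
(E + U(241)) + v(-183) = (-1344 + 241) + sqrt(-254 - 183) = -1103 + sqrt(-437) = -1103 + I*sqrt(437)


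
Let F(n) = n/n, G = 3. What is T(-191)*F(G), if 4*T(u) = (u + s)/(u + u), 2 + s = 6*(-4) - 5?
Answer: 111/764 ≈ 0.14529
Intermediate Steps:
s = -31 (s = -2 + (6*(-4) - 5) = -2 + (-24 - 5) = -2 - 29 = -31)
F(n) = 1
T(u) = (-31 + u)/(8*u) (T(u) = ((u - 31)/(u + u))/4 = ((-31 + u)/((2*u)))/4 = ((-31 + u)*(1/(2*u)))/4 = ((-31 + u)/(2*u))/4 = (-31 + u)/(8*u))
T(-191)*F(G) = ((⅛)*(-31 - 191)/(-191))*1 = ((⅛)*(-1/191)*(-222))*1 = (111/764)*1 = 111/764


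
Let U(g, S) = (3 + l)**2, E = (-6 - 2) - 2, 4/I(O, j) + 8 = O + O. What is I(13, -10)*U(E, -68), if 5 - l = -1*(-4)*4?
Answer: 128/9 ≈ 14.222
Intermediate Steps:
I(O, j) = 4/(-8 + 2*O) (I(O, j) = 4/(-8 + (O + O)) = 4/(-8 + 2*O))
l = -11 (l = 5 - (-1*(-4))*4 = 5 - 4*4 = 5 - 1*16 = 5 - 16 = -11)
E = -10 (E = -8 - 2 = -10)
U(g, S) = 64 (U(g, S) = (3 - 11)**2 = (-8)**2 = 64)
I(13, -10)*U(E, -68) = (2/(-4 + 13))*64 = (2/9)*64 = 128/9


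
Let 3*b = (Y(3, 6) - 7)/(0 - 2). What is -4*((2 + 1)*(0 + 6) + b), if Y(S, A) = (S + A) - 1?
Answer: -214/3 ≈ -71.333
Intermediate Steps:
Y(S, A) = -1 + A + S (Y(S, A) = (A + S) - 1 = -1 + A + S)
b = -1/6 (b = (((-1 + 6 + 3) - 7)/(0 - 2))/3 = ((8 - 7)/(-2))/3 = (1*(-1/2))/3 = (1/3)*(-1/2) = -1/6 ≈ -0.16667)
-4*((2 + 1)*(0 + 6) + b) = -4*((2 + 1)*(0 + 6) - 1/6) = -4*(3*6 - 1/6) = -4*(18 - 1/6) = -4*107/6 = -214/3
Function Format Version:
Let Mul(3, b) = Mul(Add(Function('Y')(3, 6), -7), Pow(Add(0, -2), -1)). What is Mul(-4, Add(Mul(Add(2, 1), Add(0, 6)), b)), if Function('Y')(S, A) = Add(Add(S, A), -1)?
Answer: Rational(-214, 3) ≈ -71.333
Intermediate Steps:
Function('Y')(S, A) = Add(-1, A, S) (Function('Y')(S, A) = Add(Add(A, S), -1) = Add(-1, A, S))
b = Rational(-1, 6) (b = Mul(Rational(1, 3), Mul(Add(Add(-1, 6, 3), -7), Pow(Add(0, -2), -1))) = Mul(Rational(1, 3), Mul(Add(8, -7), Pow(-2, -1))) = Mul(Rational(1, 3), Mul(1, Rational(-1, 2))) = Mul(Rational(1, 3), Rational(-1, 2)) = Rational(-1, 6) ≈ -0.16667)
Mul(-4, Add(Mul(Add(2, 1), Add(0, 6)), b)) = Mul(-4, Add(Mul(Add(2, 1), Add(0, 6)), Rational(-1, 6))) = Mul(-4, Add(Mul(3, 6), Rational(-1, 6))) = Mul(-4, Add(18, Rational(-1, 6))) = Mul(-4, Rational(107, 6)) = Rational(-214, 3)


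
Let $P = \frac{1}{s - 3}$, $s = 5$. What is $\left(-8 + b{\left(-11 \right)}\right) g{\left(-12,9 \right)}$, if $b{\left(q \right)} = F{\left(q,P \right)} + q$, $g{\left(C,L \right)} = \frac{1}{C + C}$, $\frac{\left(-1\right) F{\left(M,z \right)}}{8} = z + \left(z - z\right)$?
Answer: $\frac{23}{24} \approx 0.95833$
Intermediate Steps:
$P = \frac{1}{2}$ ($P = \frac{1}{5 - 3} = \frac{1}{2} \approx 0.5$)
$F{\left(M,z \right)} = - 8 z$ ($F{\left(M,z \right)} = - 8 \left(z + \left(z - z\right)\right) = - 8 \left(z + 0\right) = - 8 z$)
$g{\left(C,L \right)} = \frac{1}{2 C}$
$b{\left(q \right)} = -4 + q$ ($b{\left(q \right)} = \left(-8\right) \frac{1}{2} + q = -4 + q$)
$\left(-8 + b{\left(-11 \right)}\right) g{\left(-12,9 \right)} = \left(-8 - 15\right) \frac{1}{2 \left(-12\right)} = \left(-8 - 15\right) \frac{1}{2} \left(- \frac{1}{12}\right) = \left(-23\right) \left(- \frac{1}{24}\right) = \frac{23}{24}$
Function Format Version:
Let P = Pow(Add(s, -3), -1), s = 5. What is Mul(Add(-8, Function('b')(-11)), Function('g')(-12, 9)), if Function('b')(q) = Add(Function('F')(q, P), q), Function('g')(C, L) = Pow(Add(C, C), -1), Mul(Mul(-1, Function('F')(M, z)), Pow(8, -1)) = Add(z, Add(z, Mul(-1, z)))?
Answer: Rational(23, 24) ≈ 0.95833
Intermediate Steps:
P = Rational(1, 2) (P = Pow(Add(5, -3), -1) = Pow(2, -1) = Rational(1, 2) ≈ 0.50000)
Function('F')(M, z) = Mul(-8, z) (Function('F')(M, z) = Mul(-8, Add(z, Add(z, Mul(-1, z)))) = Mul(-8, Add(z, 0)) = Mul(-8, z))
Function('g')(C, L) = Mul(Rational(1, 2), Pow(C, -1)) (Function('g')(C, L) = Pow(Mul(2, C), -1) = Mul(Rational(1, 2), Pow(C, -1)))
Function('b')(q) = Add(-4, q) (Function('b')(q) = Add(Mul(-8, Rational(1, 2)), q) = Add(-4, q))
Mul(Add(-8, Function('b')(-11)), Function('g')(-12, 9)) = Mul(Add(-8, Add(-4, -11)), Mul(Rational(1, 2), Pow(-12, -1))) = Mul(Add(-8, -15), Mul(Rational(1, 2), Rational(-1, 12))) = Mul(-23, Rational(-1, 24)) = Rational(23, 24)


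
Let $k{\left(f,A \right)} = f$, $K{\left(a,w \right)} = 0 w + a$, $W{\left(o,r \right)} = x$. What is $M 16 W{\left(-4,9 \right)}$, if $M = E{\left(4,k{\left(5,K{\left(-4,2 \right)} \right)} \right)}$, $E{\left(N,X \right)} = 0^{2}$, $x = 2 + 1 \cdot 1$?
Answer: $0$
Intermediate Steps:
$x = 3$ ($x = 2 + 1 = 3$)
$W{\left(o,r \right)} = 3$
$K{\left(a,w \right)} = a$ ($K{\left(a,w \right)} = 0 + a = a$)
$E{\left(N,X \right)} = 0$
$M = 0$
$M 16 W{\left(-4,9 \right)} = 0 \cdot 16 \cdot 3 = 0 \cdot 3 = 0$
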